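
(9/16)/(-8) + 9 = 1143/128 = 8.93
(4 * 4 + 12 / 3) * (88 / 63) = 1760 / 63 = 27.94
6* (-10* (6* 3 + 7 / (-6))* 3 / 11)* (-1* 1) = 3030 / 11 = 275.45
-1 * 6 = -6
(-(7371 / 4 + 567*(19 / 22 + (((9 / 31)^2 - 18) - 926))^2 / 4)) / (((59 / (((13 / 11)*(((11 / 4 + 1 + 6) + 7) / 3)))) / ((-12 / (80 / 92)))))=4515427633316585312691 / 23207417794880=194568291.62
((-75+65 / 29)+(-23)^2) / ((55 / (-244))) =-3228364 / 1595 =-2024.05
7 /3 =2.33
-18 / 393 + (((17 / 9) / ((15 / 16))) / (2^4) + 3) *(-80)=-884674 / 3537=-250.12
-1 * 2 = -2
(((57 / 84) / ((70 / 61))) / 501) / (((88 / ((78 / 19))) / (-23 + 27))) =793 / 3600520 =0.00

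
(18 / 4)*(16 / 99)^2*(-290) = -37120 / 1089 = -34.09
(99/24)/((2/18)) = 297/8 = 37.12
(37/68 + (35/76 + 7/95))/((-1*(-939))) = 1161/1010990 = 0.00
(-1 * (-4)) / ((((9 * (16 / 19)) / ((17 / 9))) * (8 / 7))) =2261 / 2592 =0.87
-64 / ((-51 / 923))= 59072 / 51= 1158.27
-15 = -15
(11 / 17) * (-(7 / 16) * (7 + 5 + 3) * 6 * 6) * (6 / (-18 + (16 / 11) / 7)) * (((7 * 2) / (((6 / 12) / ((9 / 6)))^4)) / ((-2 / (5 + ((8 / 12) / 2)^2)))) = -695880801 / 4658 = -149394.76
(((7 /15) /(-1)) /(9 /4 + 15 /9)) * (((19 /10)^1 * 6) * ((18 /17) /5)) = -28728 /99875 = -0.29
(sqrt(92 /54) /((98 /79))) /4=79 * sqrt(138) /3528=0.26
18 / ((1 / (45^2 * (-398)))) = -14507100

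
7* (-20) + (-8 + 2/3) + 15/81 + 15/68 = -269759/1836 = -146.93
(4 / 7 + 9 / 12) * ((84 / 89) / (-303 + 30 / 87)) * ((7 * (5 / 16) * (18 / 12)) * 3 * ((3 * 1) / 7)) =-434565 / 24996896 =-0.02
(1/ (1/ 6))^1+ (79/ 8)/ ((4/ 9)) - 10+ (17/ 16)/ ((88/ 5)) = 25737/ 1408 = 18.28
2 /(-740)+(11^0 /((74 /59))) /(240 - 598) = -653 /132460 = -0.00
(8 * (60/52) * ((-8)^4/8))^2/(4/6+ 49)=11324620800/25181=449728.80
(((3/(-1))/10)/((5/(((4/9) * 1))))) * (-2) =4/75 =0.05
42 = 42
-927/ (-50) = 927/ 50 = 18.54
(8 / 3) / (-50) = -4 / 75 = -0.05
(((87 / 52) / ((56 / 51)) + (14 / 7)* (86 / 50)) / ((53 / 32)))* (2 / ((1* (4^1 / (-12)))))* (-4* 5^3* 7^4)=14873454120 / 689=21587016.14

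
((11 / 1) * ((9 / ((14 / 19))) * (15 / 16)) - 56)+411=107735 / 224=480.96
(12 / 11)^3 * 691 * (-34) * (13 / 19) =-527769216 / 25289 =-20869.52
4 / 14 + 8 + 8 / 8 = 65 / 7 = 9.29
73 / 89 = 0.82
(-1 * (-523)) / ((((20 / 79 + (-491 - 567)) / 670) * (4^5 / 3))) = -0.97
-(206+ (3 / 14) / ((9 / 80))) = -4366 / 21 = -207.90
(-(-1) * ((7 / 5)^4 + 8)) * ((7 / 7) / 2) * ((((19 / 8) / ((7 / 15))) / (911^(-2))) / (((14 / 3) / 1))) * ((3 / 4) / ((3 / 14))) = 1050323949891 / 56000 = 18755784.82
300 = 300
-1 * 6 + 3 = -3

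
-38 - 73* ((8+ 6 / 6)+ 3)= -914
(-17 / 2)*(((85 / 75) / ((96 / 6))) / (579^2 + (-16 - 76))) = -289 / 160871520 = -0.00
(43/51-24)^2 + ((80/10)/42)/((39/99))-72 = 109995943/236691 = 464.72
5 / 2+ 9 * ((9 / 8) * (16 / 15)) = 133 / 10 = 13.30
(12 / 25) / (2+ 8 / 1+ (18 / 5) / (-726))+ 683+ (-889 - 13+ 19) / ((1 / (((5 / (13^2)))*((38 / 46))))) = 77737893884 / 117523445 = 661.47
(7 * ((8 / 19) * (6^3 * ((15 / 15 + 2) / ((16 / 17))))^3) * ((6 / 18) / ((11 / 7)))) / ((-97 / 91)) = -3880771197849 / 20273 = -191425600.45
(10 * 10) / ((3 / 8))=800 / 3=266.67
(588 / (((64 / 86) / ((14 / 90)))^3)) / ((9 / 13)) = 17371563937 / 2239488000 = 7.76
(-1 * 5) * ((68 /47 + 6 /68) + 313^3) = -245007745295 /1598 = -153321492.68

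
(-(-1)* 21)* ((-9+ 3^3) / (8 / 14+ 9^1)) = 2646 / 67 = 39.49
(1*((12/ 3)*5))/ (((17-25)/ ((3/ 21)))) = -5/ 14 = -0.36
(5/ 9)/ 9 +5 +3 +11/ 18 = 1405/ 162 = 8.67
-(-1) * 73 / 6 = 73 / 6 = 12.17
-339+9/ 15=-1692/ 5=-338.40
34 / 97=0.35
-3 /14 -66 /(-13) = 885 /182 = 4.86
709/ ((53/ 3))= 2127/ 53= 40.13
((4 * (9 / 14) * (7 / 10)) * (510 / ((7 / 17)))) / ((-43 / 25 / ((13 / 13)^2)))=-390150 / 301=-1296.18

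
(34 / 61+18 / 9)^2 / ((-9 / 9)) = -24336 / 3721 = -6.54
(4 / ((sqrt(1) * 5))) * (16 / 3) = 64 / 15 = 4.27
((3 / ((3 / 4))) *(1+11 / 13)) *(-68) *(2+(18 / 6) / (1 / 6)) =-130560 / 13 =-10043.08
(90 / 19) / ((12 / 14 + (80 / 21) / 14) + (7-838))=-13230 / 2317829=-0.01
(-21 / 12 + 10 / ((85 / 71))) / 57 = 449 / 3876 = 0.12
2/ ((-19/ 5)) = -10/ 19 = -0.53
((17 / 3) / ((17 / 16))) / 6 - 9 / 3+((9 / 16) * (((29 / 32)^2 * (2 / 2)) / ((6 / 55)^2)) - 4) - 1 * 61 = -16687519 / 589824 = -28.29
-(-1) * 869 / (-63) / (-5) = 869 / 315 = 2.76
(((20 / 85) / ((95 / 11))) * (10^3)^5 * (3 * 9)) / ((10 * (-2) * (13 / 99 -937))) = 4704480000000000 / 119833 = 39258634933.62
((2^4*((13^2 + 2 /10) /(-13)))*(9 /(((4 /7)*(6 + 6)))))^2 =315630756 /4225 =74705.50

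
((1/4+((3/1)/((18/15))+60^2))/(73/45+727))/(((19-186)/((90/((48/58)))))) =-282095325/87609536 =-3.22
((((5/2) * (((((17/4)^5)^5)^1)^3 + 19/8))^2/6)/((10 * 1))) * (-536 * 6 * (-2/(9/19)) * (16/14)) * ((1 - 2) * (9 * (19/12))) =-4465706902901980989282443004746933911993649299847465192698483017527083730850375535989076433570762009895203686345419667146106638860127652937915513714510666077033251827855924570688387172634375/10694438875756051952909339864149235345520209066746165315839737359110501823757517707462836224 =-417572810951829789207193900000000000000000000000000000000000000000000000000000000000000000000000000.00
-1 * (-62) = 62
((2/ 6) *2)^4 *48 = 256/ 27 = 9.48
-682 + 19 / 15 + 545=-2036 / 15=-135.73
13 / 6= 2.17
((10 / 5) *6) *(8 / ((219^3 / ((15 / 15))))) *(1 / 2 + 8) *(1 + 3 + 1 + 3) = 2176 / 3501153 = 0.00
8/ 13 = 0.62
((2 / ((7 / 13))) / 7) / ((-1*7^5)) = -26 / 823543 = -0.00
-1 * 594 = -594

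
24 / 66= 4 / 11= 0.36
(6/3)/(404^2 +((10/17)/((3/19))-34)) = 51/4161236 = 0.00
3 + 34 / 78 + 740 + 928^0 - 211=20804 / 39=533.44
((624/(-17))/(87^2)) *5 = -1040/42891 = -0.02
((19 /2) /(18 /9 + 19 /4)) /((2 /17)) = 323 /27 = 11.96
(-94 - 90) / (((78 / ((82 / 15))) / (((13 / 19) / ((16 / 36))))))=-1886 / 95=-19.85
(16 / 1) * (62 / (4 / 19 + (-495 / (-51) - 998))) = -320416 / 319151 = -1.00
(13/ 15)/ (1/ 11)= 143/ 15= 9.53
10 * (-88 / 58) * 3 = -45.52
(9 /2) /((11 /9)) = 81 /22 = 3.68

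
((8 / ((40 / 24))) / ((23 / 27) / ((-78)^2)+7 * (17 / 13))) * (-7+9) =7884864 / 7518535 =1.05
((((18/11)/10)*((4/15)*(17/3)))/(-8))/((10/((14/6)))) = -119/16500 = -0.01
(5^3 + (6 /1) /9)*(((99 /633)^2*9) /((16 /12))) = 3694977 /178084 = 20.75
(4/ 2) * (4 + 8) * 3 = 72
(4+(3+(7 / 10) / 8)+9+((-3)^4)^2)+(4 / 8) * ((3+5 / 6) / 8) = 3157117 / 480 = 6577.33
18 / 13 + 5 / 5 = 31 / 13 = 2.38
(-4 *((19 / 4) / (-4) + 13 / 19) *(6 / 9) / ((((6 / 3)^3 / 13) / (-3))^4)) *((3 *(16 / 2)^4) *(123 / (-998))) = -43536646179 / 37924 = -1147997.21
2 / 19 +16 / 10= 162 / 95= 1.71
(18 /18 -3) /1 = -2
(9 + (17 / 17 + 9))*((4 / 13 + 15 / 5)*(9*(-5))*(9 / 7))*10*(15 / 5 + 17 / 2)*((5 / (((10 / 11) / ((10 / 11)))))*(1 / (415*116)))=-43.43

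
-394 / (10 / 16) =-3152 / 5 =-630.40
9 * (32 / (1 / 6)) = 1728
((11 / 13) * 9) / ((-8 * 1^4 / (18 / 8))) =-891 / 416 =-2.14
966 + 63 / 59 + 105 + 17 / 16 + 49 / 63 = 9123923 / 8496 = 1073.91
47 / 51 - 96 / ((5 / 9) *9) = -4661 / 255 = -18.28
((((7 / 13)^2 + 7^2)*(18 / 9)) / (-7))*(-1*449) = 1068620 / 169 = 6323.20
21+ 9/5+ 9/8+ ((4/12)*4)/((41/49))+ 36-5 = 278071/4920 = 56.52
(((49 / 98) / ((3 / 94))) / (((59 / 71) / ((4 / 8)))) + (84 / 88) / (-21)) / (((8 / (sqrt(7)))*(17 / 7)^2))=894985*sqrt(7) / 4501464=0.53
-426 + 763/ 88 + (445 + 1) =2523/ 88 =28.67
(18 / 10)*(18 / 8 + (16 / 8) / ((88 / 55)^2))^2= 84681 / 5120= 16.54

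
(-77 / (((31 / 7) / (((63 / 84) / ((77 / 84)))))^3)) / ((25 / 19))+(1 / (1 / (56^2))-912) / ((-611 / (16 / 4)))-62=-4235848848311 / 55061960525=-76.93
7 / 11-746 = -8199 / 11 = -745.36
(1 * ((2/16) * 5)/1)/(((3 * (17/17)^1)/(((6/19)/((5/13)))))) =13/76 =0.17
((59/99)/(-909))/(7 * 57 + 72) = -59/42385761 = -0.00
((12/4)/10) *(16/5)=24/25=0.96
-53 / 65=-0.82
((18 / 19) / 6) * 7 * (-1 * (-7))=147 / 19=7.74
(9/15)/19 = 3/95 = 0.03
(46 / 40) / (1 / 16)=92 / 5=18.40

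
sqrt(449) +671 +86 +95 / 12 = sqrt(449) +9179 / 12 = 786.11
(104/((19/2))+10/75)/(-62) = -1579/8835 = -0.18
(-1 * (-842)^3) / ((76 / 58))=8655741476 / 19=455565340.84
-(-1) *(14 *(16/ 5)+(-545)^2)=1485349/ 5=297069.80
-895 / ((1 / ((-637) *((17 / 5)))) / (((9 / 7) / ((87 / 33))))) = 27414387 / 29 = 945323.69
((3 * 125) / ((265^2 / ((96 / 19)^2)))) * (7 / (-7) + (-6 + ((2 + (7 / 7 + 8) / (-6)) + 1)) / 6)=-241920 / 1014049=-0.24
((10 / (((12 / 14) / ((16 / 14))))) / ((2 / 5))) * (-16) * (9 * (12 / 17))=-57600 / 17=-3388.24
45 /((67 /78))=3510 /67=52.39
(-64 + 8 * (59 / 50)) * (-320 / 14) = 43648 / 35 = 1247.09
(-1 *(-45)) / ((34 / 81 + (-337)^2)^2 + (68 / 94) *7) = 13876515 / 3977321608110581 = 0.00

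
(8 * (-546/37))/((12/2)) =-728/37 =-19.68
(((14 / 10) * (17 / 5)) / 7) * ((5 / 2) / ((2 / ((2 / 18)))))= 17 / 180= 0.09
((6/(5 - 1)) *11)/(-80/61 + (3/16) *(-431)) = -16104/80153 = -0.20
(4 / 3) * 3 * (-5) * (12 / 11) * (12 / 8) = -360 / 11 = -32.73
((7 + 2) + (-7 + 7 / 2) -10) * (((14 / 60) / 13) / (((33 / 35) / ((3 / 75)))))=-49 / 14300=-0.00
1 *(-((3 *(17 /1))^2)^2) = -6765201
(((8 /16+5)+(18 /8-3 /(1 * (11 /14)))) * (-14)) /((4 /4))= -1211 /22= -55.05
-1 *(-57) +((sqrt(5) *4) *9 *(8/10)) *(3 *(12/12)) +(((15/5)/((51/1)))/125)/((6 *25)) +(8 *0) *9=18168751/318750 +432 *sqrt(5)/5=250.20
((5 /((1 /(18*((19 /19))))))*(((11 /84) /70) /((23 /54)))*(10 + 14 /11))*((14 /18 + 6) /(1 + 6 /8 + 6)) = 4392 /1127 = 3.90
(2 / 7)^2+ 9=445 / 49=9.08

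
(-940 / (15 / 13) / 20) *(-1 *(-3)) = -611 / 5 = -122.20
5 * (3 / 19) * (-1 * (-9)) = 135 / 19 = 7.11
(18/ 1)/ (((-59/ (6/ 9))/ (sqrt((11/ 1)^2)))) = -132/ 59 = -2.24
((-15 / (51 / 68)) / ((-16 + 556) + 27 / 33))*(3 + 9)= -880 / 1983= -0.44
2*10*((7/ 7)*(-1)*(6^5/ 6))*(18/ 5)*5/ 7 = -466560/ 7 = -66651.43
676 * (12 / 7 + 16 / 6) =62192 / 21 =2961.52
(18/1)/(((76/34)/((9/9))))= 153/19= 8.05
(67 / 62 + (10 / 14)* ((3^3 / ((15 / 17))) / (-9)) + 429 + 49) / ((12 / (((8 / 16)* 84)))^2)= 1448069 / 248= 5838.99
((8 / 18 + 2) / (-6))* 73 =-803 / 27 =-29.74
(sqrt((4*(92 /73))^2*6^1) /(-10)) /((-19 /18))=3312*sqrt(6) /6935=1.17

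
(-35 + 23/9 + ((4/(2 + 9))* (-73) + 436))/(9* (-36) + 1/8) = -298592/256509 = -1.16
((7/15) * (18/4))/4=21/40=0.52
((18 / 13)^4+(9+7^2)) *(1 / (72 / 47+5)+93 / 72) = 9375658265 / 105218724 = 89.11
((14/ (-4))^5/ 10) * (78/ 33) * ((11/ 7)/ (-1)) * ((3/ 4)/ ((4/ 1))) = 93639/ 2560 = 36.58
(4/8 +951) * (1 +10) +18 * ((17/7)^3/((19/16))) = 139250249/13034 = 10683.62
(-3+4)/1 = 1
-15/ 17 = -0.88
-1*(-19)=19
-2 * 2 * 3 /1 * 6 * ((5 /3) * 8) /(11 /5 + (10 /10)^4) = -300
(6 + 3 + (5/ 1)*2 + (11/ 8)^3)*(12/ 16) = 33177/ 2048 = 16.20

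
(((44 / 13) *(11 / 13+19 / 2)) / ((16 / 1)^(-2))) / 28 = 320.16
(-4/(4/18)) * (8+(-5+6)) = -162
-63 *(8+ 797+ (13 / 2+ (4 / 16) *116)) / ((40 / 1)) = -105903 / 80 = -1323.79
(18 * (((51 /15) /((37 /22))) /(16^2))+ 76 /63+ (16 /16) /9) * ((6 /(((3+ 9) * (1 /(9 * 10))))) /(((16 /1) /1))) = 1088749 /265216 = 4.11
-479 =-479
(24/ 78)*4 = 16/ 13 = 1.23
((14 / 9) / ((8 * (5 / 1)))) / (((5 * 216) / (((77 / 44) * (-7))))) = -343 / 777600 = -0.00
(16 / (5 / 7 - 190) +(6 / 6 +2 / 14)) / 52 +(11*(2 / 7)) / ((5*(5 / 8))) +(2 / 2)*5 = 103799 / 17225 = 6.03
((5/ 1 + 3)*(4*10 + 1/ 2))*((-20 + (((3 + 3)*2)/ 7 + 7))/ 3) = -8532/ 7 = -1218.86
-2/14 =-1/7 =-0.14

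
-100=-100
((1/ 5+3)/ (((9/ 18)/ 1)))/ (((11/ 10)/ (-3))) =-192/ 11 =-17.45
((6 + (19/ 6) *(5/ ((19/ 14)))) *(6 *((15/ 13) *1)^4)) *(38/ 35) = 40783500/ 199927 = 203.99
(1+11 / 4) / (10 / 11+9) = 165 / 436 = 0.38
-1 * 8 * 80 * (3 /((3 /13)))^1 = -8320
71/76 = 0.93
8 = 8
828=828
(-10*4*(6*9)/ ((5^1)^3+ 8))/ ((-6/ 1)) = 360/ 133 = 2.71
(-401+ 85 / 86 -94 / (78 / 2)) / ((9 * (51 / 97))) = -130923131 / 1539486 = -85.04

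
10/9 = 1.11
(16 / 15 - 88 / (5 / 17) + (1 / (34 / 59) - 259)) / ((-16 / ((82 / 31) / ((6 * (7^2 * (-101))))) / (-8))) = 11613373 / 469462140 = 0.02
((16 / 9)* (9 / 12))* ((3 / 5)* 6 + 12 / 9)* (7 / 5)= 2072 / 225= 9.21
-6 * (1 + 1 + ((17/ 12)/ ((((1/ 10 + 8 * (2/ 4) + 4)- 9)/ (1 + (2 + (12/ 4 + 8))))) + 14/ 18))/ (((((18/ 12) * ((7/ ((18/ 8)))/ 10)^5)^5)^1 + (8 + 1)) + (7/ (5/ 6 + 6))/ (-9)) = 4171394434482771453265929222106933593750000/ 320778666760587851594062967413996576149737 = 13.00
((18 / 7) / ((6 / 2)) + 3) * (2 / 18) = 3 / 7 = 0.43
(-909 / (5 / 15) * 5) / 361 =-13635 / 361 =-37.77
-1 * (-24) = 24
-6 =-6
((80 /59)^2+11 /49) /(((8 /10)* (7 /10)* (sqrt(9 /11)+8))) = 77416020 /165963637 - 5278365* sqrt(11) /331927274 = 0.41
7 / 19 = 0.37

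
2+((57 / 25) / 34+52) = 45957 / 850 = 54.07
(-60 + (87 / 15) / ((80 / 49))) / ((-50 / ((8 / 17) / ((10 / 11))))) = 248369 / 425000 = 0.58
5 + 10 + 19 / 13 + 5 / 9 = 1991 / 117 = 17.02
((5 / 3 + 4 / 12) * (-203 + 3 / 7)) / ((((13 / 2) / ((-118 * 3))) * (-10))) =-1003944 / 455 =-2206.47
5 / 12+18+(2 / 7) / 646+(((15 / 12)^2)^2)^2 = 10836579487 / 444530688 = 24.38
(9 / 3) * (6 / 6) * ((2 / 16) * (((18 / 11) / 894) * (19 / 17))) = 171 / 222904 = 0.00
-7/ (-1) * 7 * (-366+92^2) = 396802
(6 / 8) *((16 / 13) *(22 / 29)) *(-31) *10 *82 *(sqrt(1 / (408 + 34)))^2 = -3355440 / 83317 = -40.27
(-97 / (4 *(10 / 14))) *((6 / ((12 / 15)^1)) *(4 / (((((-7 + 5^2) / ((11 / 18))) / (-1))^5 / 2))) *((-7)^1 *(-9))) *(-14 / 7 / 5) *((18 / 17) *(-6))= 0.01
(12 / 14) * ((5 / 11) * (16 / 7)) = 480 / 539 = 0.89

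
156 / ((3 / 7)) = 364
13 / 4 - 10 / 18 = 97 / 36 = 2.69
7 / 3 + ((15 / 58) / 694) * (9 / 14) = 3945101 / 1690584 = 2.33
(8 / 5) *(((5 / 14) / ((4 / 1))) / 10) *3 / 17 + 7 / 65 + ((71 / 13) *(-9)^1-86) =-135.04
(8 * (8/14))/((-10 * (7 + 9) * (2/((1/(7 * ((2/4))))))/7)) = -1/35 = -0.03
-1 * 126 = -126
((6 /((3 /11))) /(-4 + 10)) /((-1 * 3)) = -11 /9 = -1.22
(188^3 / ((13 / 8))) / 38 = 26578688 / 247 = 107606.02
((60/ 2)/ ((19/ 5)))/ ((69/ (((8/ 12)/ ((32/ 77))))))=1925/ 10488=0.18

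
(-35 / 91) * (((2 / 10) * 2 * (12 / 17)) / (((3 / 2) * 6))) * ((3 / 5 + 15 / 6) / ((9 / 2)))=-248 / 29835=-0.01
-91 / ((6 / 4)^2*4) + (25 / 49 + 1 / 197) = -833657 / 86877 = -9.60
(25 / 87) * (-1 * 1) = -25 / 87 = -0.29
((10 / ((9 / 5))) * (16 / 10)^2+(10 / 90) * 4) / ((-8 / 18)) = -33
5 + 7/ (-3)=8/ 3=2.67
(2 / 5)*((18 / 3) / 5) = 12 / 25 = 0.48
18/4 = 4.50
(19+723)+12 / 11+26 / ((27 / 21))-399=36067 / 99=364.31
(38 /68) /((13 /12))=114 /221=0.52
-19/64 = -0.30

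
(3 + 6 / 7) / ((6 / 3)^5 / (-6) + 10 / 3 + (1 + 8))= 27 / 49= 0.55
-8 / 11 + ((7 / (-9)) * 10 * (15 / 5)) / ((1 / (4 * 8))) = -24664 / 33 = -747.39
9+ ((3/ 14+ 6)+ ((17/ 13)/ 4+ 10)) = 9297/ 364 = 25.54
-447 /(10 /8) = -357.60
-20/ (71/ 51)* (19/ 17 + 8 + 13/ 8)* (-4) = 43830/ 71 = 617.32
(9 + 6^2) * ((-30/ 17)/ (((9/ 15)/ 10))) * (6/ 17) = -135000/ 289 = -467.13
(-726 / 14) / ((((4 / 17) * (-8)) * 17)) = 363 / 224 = 1.62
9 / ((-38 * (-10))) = 9 / 380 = 0.02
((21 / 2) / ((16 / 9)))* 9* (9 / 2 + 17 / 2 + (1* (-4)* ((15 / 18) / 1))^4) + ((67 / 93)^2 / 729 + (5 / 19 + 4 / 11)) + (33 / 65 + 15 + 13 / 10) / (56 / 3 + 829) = 10112712141994814003 / 1394053375489632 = 7254.18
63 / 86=0.73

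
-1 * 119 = -119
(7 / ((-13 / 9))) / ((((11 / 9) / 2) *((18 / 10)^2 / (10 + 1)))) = -350 / 13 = -26.92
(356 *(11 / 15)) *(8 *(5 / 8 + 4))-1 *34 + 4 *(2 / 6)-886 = 43704 / 5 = 8740.80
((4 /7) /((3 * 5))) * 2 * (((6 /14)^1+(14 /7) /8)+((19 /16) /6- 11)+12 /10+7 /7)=-26623 /44100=-0.60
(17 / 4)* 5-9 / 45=21.05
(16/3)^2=256/9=28.44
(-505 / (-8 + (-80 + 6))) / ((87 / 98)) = 24745 / 3567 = 6.94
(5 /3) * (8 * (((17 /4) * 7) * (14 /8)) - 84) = 3325 /6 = 554.17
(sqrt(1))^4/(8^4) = 1/4096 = 0.00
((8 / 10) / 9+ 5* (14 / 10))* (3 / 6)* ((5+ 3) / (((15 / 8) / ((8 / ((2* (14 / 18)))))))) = 40832 / 525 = 77.78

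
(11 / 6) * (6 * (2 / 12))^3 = 11 / 6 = 1.83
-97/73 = -1.33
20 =20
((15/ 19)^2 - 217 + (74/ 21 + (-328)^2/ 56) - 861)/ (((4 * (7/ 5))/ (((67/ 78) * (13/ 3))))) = 307401025/ 545832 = 563.18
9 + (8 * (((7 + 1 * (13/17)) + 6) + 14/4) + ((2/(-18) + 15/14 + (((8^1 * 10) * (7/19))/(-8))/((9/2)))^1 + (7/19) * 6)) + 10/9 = 6128341/40698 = 150.58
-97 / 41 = -2.37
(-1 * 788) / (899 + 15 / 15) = -197 / 225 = -0.88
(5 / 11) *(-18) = -90 / 11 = -8.18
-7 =-7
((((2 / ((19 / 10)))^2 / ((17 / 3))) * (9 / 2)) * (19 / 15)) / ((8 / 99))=4455 / 323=13.79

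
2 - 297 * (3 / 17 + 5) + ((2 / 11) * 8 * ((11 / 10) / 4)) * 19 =-129864 / 85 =-1527.81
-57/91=-0.63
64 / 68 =16 / 17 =0.94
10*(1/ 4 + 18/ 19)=11.97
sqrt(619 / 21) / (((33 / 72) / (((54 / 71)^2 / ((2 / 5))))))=58320 * sqrt(12999) / 388157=17.13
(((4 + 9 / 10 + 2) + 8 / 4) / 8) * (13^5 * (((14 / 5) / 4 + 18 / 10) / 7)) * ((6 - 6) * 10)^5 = 0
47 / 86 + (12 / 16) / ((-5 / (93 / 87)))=9631 / 24940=0.39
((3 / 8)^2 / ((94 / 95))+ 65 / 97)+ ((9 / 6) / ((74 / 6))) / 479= 8402884909 / 10342292096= 0.81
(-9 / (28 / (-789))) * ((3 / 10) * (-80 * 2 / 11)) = -85212 / 77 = -1106.65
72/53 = 1.36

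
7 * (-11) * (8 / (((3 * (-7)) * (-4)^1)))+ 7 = -1 / 3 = -0.33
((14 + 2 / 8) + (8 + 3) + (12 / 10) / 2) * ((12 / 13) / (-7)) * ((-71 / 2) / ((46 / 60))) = 330363 / 2093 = 157.84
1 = 1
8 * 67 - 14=522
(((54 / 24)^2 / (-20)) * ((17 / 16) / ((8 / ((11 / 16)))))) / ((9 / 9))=-15147 / 655360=-0.02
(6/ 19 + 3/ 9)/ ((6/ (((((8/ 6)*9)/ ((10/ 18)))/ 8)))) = 111/ 380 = 0.29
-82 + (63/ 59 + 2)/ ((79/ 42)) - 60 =-140.37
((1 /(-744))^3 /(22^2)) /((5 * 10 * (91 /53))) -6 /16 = -340100157196853 /906933752524800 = -0.38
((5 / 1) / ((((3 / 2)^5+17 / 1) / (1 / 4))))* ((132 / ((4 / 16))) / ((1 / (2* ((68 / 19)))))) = 192.09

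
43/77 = 0.56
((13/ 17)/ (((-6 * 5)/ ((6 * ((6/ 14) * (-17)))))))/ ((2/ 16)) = 312/ 35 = 8.91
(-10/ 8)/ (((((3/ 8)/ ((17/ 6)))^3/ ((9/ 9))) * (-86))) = 196520/ 31347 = 6.27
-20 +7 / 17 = -333 / 17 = -19.59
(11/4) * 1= 2.75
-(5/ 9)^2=-25/ 81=-0.31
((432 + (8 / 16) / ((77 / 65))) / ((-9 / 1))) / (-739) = 66593 / 1024254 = 0.07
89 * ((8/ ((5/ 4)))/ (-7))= -2848/ 35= -81.37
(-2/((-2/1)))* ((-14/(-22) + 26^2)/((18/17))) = 14059/22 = 639.05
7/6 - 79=-467/6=-77.83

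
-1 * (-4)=4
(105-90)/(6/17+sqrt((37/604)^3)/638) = 42.50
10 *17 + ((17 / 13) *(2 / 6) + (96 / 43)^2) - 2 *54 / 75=313647179 / 1802775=173.98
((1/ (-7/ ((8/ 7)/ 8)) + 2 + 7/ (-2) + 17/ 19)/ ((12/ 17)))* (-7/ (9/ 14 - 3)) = -19805/ 7524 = -2.63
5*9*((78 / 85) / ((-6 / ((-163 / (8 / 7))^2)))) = -152320077 / 1088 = -140000.07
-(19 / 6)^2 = -361 / 36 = -10.03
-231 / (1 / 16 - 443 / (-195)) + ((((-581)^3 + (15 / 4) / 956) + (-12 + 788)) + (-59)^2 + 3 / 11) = -60081403277674417 / 306352112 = -196118782.68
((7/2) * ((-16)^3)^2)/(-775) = -58720256/775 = -75768.07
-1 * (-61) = 61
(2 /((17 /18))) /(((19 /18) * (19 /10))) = 6480 /6137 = 1.06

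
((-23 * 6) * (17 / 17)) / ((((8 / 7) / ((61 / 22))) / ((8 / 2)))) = -29463 / 22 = -1339.23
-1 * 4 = -4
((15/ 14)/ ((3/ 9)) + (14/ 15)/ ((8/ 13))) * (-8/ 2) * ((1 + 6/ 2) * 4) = -31792/ 105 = -302.78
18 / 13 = 1.38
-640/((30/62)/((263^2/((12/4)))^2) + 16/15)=-600.00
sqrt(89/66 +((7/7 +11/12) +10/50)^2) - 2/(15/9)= -6/5 +sqrt(2539009)/660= 1.21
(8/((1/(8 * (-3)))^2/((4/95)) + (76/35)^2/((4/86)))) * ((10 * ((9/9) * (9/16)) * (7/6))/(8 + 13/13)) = 16464000/286236311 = 0.06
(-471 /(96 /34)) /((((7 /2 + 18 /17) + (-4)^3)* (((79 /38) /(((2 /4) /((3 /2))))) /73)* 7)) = 62932351 /13411356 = 4.69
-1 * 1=-1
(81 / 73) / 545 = 81 / 39785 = 0.00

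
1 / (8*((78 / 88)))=11 / 78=0.14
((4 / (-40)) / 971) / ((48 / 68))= -17 / 116520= -0.00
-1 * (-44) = 44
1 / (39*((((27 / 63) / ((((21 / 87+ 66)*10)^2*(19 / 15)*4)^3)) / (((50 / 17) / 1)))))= 3633407229440112278115046400000 / 1879046871039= 1933643745369191576.73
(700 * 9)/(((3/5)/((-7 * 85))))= -6247500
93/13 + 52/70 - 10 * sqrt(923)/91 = 3593/455 - 10 * sqrt(923)/91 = 4.56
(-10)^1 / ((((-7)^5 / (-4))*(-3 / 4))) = 160 / 50421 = 0.00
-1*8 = -8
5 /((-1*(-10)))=1 /2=0.50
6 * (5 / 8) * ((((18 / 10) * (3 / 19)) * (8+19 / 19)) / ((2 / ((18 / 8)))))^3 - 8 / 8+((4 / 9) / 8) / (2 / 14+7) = 279293491937 / 3160627200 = 88.37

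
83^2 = 6889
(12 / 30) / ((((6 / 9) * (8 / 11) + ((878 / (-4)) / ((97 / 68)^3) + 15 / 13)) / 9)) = -7047660906 / 144835186885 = -0.05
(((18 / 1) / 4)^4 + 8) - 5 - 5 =6529 / 16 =408.06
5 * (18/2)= 45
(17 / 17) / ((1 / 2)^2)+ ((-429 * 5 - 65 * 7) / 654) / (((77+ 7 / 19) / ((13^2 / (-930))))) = 17923411 / 4470417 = 4.01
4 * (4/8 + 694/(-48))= -335/6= -55.83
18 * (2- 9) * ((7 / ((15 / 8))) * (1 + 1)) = -4704 / 5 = -940.80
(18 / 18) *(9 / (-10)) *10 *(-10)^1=90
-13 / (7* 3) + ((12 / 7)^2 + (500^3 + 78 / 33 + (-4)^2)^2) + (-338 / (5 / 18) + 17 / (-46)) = 63922050031451409620407 / 4091010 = 15625004590908213.28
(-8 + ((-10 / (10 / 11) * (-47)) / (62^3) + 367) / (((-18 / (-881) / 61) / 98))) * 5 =536905579.66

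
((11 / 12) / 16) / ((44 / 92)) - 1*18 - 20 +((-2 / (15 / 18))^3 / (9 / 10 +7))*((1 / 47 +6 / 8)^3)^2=-6253607275188793 / 163499138110272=-38.25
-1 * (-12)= 12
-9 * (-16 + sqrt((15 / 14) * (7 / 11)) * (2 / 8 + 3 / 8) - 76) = 828 - 45 * sqrt(330) / 176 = 823.36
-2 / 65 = -0.03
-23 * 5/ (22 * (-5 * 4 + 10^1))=0.52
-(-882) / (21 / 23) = 966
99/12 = 33/4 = 8.25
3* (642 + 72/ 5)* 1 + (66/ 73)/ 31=22281828/ 11315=1969.23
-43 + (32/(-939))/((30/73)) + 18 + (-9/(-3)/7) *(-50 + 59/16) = -70879771/1577520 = -44.93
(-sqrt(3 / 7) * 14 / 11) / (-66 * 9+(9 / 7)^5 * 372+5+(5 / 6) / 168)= -4840416 * sqrt(21) / 19114109575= -0.00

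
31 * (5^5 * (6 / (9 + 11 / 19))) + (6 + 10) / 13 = 5521987 / 91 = 60681.18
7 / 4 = 1.75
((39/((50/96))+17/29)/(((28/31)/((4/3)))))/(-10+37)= 1696103/411075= 4.13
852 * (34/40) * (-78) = -282438/5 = -56487.60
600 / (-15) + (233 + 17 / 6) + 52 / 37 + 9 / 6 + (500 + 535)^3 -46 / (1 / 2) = 1108717981.74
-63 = -63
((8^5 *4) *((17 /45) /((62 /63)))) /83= 7798784 /12865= 606.20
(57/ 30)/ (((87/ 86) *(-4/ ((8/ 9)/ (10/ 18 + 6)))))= -1634/ 25665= -0.06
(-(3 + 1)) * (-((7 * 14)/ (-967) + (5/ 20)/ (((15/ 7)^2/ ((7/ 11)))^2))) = -0.39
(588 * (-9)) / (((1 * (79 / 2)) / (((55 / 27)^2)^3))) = -10850811125000 / 1133563653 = -9572.30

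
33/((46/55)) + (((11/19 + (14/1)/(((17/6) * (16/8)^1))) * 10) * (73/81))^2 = 25025885677735/31487118174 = 794.80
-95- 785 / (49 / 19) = -19570 / 49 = -399.39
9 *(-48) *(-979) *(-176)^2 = 13100617728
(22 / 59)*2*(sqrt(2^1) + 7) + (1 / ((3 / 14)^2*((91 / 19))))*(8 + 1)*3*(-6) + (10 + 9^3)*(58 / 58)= 8.66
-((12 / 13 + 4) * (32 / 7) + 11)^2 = -9296401 / 8281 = -1122.62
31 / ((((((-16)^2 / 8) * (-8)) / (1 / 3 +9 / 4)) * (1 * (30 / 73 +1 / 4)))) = -70153 / 148224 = -0.47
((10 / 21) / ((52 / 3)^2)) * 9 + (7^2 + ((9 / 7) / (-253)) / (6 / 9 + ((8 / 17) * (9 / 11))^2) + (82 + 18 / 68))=20764015383649 / 158174623880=131.27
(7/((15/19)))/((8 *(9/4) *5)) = 133/1350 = 0.10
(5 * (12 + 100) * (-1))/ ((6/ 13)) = -3640/ 3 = -1213.33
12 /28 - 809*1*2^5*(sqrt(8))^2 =-1449725 /7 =-207103.57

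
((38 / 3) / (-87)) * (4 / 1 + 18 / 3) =-380 / 261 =-1.46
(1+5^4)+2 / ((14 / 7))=627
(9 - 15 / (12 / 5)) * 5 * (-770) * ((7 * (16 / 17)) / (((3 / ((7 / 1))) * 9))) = -8300600 / 459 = -18084.10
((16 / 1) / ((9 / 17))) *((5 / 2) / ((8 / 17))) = 160.56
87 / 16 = 5.44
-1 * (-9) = 9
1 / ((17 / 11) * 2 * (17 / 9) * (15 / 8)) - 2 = -2758 / 1445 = -1.91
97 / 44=2.20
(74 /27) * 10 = 740 /27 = 27.41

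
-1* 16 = -16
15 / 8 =1.88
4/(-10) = -2/5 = -0.40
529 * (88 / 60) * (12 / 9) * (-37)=-1722424 / 45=-38276.09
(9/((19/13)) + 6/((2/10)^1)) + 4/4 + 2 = 744/19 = 39.16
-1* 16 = -16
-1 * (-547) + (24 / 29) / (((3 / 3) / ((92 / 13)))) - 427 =47448 / 377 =125.86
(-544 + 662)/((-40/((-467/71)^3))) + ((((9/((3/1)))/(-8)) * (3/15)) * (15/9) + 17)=12259602359/14316440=856.33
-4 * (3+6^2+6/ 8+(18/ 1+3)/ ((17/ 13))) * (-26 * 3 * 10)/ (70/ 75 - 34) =-5265.83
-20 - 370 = -390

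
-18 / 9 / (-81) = 2 / 81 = 0.02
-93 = -93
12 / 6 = 2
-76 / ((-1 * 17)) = 76 / 17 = 4.47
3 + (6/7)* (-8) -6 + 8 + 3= 8/7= 1.14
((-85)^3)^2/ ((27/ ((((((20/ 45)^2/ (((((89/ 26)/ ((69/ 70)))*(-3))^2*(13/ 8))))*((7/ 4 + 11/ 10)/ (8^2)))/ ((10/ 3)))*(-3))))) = -78847179456175/ 125753796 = -626996.42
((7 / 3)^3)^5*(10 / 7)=6782230728490 / 14348907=472665.32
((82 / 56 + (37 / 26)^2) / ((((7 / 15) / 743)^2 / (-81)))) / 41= -41532192007200 / 2376647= -17475120.20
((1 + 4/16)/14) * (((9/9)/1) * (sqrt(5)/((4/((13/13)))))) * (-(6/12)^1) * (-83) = 415 * sqrt(5)/448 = 2.07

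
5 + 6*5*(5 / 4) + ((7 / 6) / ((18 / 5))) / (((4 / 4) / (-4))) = 2225 / 54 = 41.20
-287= -287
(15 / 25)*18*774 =41796 / 5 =8359.20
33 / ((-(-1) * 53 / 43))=1419 / 53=26.77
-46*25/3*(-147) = 56350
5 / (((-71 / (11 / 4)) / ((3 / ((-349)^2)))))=-165 / 34591484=-0.00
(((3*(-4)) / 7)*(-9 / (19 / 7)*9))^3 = 133886.87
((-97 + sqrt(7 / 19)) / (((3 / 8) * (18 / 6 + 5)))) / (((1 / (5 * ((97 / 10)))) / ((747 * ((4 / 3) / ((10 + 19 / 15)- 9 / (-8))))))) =-125255.18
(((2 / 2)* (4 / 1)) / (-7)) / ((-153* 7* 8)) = 1 / 14994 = 0.00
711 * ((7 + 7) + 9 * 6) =48348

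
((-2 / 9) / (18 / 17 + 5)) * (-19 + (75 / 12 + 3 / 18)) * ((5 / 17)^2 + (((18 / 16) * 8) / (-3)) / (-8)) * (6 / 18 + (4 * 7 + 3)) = 7572499 / 1134648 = 6.67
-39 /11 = -3.55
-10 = -10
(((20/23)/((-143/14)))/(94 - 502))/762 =35/127817118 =0.00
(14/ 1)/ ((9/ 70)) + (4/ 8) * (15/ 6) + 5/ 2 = 4055/ 36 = 112.64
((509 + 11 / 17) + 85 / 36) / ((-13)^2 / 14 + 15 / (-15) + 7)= 2193443 / 77418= 28.33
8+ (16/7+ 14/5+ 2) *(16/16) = 528/35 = 15.09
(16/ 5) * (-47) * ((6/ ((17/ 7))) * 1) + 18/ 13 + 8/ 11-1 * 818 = -14433632/ 12155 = -1187.46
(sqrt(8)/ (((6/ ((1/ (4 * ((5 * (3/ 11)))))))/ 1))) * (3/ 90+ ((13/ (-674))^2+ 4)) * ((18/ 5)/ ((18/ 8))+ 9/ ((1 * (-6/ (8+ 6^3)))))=-63190849667 * sqrt(2)/ 766590750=-116.58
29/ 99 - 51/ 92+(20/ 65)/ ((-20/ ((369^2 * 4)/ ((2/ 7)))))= -29327.25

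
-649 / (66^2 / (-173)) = 10207 / 396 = 25.78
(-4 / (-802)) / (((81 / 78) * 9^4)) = 52 / 71035947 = 0.00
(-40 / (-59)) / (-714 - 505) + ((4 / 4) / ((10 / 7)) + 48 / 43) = 56153101 / 30926030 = 1.82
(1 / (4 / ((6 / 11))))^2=9 / 484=0.02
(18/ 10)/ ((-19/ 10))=-0.95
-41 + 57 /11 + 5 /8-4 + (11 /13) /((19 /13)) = -38.61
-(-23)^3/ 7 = 12167/ 7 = 1738.14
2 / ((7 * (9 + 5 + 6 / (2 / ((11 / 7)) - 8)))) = 74 / 3395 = 0.02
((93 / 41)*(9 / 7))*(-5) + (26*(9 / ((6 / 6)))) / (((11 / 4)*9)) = -16187 / 3157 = -5.13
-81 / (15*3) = -9 / 5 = -1.80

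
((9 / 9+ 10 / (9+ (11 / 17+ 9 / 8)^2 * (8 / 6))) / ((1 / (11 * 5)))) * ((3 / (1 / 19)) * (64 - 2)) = 62518916130 / 182929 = 341766.02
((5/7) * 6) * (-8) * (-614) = 147360/7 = 21051.43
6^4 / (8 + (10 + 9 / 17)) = 2448 / 35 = 69.94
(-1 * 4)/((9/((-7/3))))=28/27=1.04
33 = 33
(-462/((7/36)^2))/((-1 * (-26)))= -42768/91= -469.98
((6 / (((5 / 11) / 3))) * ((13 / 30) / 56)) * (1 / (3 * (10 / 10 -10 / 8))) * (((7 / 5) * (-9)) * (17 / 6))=7293 / 500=14.59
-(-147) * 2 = 294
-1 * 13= -13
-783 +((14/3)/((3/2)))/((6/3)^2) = -7040/9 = -782.22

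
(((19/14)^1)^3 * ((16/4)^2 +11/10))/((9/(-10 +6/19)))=-157757/3430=-45.99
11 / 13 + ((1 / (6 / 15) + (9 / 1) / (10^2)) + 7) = 13567 / 1300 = 10.44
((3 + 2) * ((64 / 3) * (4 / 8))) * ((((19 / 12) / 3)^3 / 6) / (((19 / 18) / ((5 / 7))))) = 9025 / 10206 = 0.88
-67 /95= -0.71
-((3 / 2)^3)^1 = -27 / 8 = -3.38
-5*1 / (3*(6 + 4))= -1 / 6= -0.17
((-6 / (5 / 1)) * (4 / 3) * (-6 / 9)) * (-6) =-32 / 5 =-6.40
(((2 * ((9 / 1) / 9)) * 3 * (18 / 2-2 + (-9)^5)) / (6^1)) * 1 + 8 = -59034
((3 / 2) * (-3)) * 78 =-351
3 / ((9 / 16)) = 16 / 3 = 5.33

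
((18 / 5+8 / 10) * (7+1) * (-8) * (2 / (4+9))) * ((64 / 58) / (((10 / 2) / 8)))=-720896 / 9425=-76.49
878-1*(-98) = 976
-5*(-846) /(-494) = -2115 /247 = -8.56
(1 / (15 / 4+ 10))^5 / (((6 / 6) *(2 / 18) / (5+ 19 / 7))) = 497664 / 3522990625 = 0.00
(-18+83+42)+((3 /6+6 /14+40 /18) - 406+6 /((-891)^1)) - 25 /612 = -41831521 /141372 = -295.90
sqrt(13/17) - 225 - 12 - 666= -903 + sqrt(221)/17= -902.13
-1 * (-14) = 14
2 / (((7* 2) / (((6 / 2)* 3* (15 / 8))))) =135 / 56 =2.41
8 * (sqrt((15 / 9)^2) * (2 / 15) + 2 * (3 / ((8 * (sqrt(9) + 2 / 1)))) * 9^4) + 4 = 354554 / 45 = 7878.98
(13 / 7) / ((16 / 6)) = 39 / 56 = 0.70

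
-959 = -959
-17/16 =-1.06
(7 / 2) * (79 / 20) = 13.82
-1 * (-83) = 83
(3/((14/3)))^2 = 81/196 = 0.41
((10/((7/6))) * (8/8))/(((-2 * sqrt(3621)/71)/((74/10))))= -74 * sqrt(3621)/119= -37.42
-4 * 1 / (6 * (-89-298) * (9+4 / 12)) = 1 / 5418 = 0.00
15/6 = 5/2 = 2.50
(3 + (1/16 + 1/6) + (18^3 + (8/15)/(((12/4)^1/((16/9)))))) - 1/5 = 37813037/6480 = 5835.35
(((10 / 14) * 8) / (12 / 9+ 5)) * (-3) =-360 / 133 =-2.71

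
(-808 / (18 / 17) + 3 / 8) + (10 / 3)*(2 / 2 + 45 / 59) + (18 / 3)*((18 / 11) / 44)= -388917607 / 514008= -756.64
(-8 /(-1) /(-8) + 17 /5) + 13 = 77 /5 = 15.40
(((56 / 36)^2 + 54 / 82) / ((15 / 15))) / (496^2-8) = 10223 / 816992568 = 0.00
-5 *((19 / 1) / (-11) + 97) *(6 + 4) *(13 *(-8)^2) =-43596800 / 11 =-3963345.45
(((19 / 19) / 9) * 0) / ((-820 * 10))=0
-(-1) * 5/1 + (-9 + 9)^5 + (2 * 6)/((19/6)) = 167/19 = 8.79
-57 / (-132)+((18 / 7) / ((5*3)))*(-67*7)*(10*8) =-282989 / 44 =-6431.57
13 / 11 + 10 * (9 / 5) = 211 / 11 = 19.18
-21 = -21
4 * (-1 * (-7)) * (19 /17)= 532 /17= 31.29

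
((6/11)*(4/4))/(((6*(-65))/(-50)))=10/143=0.07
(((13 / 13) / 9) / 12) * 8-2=-52 / 27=-1.93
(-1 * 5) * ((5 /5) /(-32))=5 /32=0.16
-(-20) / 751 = 20 / 751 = 0.03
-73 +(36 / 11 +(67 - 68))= -778 / 11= -70.73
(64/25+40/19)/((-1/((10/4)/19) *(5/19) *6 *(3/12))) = -2216/1425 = -1.56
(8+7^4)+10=2419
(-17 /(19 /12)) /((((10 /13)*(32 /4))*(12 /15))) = -663 /304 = -2.18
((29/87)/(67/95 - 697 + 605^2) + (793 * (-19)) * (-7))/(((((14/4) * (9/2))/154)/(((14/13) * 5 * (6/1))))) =33317386.67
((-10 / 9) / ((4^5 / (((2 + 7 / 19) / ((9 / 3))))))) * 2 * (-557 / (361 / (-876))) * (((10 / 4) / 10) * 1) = -0.58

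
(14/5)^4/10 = 19208/3125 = 6.15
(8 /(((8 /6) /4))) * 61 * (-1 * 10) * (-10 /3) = 48800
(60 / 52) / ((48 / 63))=315 / 208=1.51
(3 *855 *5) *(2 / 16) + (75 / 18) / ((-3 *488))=14081825 / 8784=1603.12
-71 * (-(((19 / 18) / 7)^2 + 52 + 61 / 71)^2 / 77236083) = 3553144541011081 / 1382167795739442768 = 0.00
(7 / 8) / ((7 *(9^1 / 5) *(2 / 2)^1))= 5 / 72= 0.07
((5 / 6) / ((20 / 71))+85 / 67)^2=17.87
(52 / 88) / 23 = 13 / 506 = 0.03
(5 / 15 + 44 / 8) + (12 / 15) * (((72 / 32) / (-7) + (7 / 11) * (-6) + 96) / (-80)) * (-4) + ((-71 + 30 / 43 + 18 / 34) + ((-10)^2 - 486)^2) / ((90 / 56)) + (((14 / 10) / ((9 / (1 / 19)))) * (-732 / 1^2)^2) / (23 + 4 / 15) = 31194180330451147 / 335915187300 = 92863.26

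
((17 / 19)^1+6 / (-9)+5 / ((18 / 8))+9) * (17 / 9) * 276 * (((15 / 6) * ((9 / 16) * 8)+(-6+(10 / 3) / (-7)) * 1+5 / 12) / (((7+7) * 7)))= 166896004 / 527877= 316.16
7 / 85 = 0.08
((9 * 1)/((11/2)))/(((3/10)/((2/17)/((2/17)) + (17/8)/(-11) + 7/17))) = 27345/4114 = 6.65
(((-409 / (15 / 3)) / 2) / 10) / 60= -409 / 6000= -0.07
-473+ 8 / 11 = -472.27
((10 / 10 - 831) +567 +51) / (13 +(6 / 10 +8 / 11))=-2915 / 197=-14.80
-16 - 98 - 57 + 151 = -20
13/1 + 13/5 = 78/5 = 15.60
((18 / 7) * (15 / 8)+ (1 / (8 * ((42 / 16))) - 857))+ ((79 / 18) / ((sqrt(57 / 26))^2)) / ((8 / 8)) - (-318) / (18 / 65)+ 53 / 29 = 124980095 / 416556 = 300.03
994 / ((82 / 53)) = 26341 / 41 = 642.46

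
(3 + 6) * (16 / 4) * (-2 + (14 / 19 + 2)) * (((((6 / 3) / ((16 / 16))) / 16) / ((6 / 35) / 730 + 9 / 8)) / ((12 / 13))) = 2325050 / 728327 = 3.19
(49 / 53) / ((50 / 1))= 0.02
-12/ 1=-12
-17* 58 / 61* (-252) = 248472 / 61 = 4073.31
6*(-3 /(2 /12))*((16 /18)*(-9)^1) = 864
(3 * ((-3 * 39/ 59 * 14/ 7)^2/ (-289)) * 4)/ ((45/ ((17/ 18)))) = -0.01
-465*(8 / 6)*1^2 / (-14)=310 / 7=44.29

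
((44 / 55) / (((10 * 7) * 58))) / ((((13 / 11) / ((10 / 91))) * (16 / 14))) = 11 / 686140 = 0.00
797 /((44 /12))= 2391 /11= 217.36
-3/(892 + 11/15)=-45/13391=-0.00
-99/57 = -33/19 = -1.74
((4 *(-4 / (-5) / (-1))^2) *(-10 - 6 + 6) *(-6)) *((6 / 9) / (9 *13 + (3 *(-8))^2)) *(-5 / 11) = -512 / 7623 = -0.07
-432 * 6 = -2592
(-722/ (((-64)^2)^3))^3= -47045881/ 40564819207303340847894502572032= -0.00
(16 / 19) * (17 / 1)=272 / 19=14.32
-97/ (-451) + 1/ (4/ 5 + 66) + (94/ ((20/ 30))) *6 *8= 1019525565/ 150634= 6768.23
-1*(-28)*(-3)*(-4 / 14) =24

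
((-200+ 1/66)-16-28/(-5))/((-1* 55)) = 69427/18150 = 3.83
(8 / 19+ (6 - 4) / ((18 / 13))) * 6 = 638 / 57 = 11.19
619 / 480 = 1.29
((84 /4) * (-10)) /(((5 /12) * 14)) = -36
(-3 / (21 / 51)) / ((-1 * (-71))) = -51 / 497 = -0.10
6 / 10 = 0.60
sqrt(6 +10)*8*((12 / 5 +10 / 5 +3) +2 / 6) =3712 / 15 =247.47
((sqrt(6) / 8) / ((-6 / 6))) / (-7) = sqrt(6) / 56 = 0.04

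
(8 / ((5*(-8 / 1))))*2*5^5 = -1250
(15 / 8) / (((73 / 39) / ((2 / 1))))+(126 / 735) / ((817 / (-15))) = 3340359 / 1669948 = 2.00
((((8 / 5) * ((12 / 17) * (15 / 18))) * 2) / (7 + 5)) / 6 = 4 / 153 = 0.03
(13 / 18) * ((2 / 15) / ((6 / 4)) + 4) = 1196 / 405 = 2.95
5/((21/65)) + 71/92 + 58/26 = 464111/25116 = 18.48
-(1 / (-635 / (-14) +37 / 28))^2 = -784 / 1708249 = -0.00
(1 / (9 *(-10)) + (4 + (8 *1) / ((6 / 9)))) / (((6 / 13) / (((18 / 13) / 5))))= 9.59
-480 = -480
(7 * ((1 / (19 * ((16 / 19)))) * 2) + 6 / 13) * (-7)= -973 / 104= -9.36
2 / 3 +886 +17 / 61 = 162311 / 183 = 886.95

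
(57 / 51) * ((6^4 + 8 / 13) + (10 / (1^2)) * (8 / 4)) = 325204 / 221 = 1471.51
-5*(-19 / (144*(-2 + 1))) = -95 / 144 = -0.66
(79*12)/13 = 948/13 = 72.92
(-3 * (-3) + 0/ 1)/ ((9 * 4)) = 1/ 4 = 0.25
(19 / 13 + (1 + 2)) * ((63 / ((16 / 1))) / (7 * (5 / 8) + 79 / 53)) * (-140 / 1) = -4518780 / 10777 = -419.30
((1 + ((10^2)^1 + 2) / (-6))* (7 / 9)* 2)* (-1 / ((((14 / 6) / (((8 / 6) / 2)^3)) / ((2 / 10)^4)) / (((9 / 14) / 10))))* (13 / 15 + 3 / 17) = 2432 / 7171875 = 0.00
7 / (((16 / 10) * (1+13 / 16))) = 70 / 29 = 2.41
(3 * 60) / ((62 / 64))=5760 / 31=185.81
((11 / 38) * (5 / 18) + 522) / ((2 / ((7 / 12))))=2499721 / 16416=152.27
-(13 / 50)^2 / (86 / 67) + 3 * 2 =1278677 / 215000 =5.95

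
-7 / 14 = -1 / 2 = -0.50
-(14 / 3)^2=-196 / 9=-21.78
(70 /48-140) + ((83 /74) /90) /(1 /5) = -368909 /2664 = -138.48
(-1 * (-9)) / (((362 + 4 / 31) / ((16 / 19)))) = 0.02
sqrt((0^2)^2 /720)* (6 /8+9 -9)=0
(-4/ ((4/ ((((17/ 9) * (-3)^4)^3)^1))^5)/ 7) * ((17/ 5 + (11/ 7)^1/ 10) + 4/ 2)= -229256186294969371470359489855754573/ 125440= -1827616281050457361849167000000.00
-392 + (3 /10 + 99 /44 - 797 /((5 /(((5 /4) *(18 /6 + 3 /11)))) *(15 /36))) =-429983 /220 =-1954.47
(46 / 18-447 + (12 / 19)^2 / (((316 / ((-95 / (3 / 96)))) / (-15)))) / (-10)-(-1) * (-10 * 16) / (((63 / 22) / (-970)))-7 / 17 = 54235.10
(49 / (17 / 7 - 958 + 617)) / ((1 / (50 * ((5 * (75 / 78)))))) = -214375 / 6162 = -34.79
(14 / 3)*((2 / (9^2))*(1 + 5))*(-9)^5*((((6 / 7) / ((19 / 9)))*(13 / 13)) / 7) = -2367.88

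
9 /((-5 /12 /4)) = -432 /5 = -86.40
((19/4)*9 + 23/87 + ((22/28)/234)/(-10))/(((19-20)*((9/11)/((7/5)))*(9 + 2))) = -6.69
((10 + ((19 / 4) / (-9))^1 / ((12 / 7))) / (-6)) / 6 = -0.27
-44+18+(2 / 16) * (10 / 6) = -619 / 24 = -25.79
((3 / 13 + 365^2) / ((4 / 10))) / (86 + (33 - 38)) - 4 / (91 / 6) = 2331292 / 567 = 4111.63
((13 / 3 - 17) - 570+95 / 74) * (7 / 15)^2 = -6324283 / 49950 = -126.61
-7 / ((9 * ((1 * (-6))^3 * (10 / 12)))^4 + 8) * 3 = -21 / 6887475360008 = -0.00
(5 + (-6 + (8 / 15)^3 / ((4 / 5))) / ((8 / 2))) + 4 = 10189 / 1350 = 7.55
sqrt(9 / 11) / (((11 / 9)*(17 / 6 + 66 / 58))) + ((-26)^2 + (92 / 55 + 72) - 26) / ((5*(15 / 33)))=318.60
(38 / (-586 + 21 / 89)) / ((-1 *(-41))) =-3382 / 2137453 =-0.00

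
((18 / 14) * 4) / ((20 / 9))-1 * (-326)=11491 / 35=328.31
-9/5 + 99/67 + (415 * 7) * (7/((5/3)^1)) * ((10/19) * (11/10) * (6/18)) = 14984843/6365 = 2354.26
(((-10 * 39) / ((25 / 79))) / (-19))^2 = 37970244 / 9025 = 4207.23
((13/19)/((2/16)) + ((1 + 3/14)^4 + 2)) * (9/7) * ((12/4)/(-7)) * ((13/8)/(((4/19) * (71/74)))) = -91454077377/2138388224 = -42.77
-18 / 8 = -2.25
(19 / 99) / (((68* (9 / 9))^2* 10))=19 / 4577760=0.00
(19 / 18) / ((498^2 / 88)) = 209 / 558009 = 0.00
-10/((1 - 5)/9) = 45/2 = 22.50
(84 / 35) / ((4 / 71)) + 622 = 3323 / 5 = 664.60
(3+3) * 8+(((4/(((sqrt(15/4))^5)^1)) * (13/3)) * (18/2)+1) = 54.73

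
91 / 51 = 1.78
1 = 1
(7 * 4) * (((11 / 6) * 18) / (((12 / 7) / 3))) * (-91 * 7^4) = -353299947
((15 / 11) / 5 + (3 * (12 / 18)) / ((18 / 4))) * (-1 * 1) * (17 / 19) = -1207 / 1881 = -0.64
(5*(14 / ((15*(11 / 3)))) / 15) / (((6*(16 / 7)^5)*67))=117649 / 34776023040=0.00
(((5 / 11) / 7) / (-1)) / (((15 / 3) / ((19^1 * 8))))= -152 / 77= -1.97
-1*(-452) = 452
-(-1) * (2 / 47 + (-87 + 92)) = 237 / 47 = 5.04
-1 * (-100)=100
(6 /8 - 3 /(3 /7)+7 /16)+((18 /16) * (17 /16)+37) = 4145 /128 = 32.38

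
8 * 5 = 40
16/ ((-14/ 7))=-8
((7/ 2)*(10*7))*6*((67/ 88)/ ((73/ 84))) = 1034145/ 803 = 1287.85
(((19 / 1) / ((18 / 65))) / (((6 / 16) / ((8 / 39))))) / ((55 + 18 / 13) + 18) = 39520 / 78327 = 0.50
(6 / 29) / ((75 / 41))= 82 / 725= 0.11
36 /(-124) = -9 /31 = -0.29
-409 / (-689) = 409 / 689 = 0.59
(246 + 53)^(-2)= 1/89401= 0.00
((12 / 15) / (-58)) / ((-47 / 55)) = 22 / 1363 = 0.02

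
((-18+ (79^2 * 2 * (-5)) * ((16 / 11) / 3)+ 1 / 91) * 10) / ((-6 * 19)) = 454614905 / 171171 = 2655.91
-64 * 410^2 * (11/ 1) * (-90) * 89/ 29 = 947922624000/ 29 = 32686987034.48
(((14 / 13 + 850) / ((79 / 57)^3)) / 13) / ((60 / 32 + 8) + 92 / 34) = 1.95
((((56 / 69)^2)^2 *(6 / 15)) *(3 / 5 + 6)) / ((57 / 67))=14496047104 / 10766882475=1.35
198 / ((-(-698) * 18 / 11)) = 121 / 698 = 0.17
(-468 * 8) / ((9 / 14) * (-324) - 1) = 26208 / 1465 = 17.89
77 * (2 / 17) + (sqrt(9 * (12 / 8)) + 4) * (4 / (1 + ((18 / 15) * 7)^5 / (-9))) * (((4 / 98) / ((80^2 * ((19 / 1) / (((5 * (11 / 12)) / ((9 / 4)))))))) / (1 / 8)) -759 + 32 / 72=-4649888955666622 / 6204014983467 -6875 * sqrt(6) / 973178820936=-749.50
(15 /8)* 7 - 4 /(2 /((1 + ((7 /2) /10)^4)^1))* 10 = -57401 /8000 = -7.18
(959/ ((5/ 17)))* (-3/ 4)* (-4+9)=-12227.25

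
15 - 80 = -65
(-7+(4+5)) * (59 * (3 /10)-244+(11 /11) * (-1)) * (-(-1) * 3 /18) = -2273 /30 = -75.77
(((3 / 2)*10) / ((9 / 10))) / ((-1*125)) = -2 / 15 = -0.13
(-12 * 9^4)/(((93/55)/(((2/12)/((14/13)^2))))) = -20328165/3038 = -6691.30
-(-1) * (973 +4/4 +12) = 986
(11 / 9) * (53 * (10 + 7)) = 9911 / 9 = 1101.22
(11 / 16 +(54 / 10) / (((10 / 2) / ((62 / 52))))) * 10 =19.75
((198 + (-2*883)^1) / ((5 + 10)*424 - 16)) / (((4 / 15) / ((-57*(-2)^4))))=670320 / 793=845.30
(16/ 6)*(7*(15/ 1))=280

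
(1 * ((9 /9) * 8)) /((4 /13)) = 26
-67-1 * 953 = -1020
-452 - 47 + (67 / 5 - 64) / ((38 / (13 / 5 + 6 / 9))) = -1434547 / 2850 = -503.35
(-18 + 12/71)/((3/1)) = -422/71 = -5.94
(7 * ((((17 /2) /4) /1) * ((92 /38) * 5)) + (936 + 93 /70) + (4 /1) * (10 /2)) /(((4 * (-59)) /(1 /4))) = -3025469 /2511040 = -1.20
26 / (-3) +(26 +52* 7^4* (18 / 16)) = 842855 / 6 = 140475.83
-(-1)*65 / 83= 65 / 83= 0.78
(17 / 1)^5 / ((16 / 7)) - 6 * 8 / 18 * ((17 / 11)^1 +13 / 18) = 2951853967 / 4752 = 621181.39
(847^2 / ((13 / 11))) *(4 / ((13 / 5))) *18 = 2840939640 / 169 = 16810293.73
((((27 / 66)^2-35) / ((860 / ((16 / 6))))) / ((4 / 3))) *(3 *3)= -151731 / 208120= -0.73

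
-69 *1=-69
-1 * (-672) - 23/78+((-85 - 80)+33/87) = 1147025/2262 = 507.08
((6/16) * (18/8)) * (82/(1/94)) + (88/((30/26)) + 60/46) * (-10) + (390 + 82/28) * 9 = 35797147/3864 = 9264.27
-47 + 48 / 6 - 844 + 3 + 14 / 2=-873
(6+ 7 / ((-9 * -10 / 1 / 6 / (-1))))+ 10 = 233 / 15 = 15.53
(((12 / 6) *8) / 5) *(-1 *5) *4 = -64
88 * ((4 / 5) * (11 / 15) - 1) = -36.37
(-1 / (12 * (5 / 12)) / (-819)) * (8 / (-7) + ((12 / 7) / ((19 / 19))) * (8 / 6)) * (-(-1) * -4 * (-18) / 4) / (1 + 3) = 4 / 3185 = 0.00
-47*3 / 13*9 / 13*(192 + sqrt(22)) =-243648 / 169 - 1269*sqrt(22) / 169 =-1476.92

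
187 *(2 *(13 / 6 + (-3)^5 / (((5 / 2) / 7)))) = -3804889 / 15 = -253659.27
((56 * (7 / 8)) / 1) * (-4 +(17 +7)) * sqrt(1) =980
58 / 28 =2.07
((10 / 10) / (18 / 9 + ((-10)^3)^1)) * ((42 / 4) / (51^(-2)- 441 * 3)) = 54621 / 6868479512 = 0.00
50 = 50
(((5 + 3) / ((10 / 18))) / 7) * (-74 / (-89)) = 5328 / 3115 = 1.71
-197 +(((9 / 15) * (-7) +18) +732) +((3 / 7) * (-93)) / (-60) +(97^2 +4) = 9962.46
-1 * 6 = -6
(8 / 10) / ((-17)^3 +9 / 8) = -0.00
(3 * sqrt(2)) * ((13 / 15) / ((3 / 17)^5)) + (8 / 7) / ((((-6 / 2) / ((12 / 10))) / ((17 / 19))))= -272 / 665 + 18458141 * sqrt(2) / 1215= 21484.16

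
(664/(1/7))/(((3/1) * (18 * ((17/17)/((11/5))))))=25564/135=189.36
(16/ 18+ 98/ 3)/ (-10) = -151/ 45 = -3.36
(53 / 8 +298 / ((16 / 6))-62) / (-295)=-451 / 2360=-0.19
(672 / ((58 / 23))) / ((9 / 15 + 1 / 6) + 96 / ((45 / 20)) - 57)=-231840 / 11803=-19.64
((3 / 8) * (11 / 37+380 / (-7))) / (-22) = 41949 / 45584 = 0.92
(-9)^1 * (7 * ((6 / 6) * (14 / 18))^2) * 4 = -152.44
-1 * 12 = -12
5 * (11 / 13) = 55 / 13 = 4.23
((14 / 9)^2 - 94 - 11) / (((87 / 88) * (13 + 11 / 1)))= -91399 / 21141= -4.32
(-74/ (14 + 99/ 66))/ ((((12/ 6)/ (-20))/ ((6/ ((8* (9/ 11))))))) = 4070/ 93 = 43.76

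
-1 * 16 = -16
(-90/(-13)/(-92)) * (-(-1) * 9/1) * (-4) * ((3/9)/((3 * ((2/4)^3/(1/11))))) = 720/3289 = 0.22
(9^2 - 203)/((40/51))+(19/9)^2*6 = -69557/540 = -128.81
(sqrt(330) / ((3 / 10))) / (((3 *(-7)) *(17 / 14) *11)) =-20 *sqrt(330) / 1683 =-0.22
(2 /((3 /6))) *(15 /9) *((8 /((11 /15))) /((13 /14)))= 11200 /143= 78.32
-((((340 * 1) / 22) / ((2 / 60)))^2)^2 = -676520100000000 / 14641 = -46207233112.49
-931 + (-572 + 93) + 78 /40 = -28161 /20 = -1408.05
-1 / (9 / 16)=-16 / 9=-1.78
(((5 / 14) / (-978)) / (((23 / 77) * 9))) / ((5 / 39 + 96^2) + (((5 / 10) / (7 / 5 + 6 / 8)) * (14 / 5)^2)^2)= -33050875 / 2243182445291844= -0.00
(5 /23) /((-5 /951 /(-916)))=871116 /23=37874.61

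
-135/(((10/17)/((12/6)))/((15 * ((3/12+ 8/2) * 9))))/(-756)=39015/112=348.35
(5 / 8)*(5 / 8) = 25 / 64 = 0.39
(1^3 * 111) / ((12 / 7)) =259 / 4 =64.75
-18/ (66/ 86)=-258/ 11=-23.45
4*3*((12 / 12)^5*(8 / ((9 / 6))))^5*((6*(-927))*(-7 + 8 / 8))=1728053248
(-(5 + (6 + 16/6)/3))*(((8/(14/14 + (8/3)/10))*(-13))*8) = 295360/57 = 5181.75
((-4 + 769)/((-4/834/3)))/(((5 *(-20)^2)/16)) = -191403/50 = -3828.06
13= 13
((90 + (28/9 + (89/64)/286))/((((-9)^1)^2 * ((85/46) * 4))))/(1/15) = 352809719/151227648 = 2.33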